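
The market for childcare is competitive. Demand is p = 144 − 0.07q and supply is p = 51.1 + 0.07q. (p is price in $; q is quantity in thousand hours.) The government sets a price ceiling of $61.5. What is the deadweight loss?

Competitive equilibrium: 144 − 0.07q = 51.1 + 0.07q → q* = 663.5714, p* = 97.55.
At the ceiling p = 61.5, quantity supplied = (61.5 − 51.1)/0.07 = 148.5714.
Willingness to pay at q' = 148.5714: 144 − 0.07·148.5714 = 133.6.
Δq = 663.5714 − 148.5714 = 515; wedge = 133.6 − 61.5 = 72.1.
Welfare loss = ½ × 515 × 72.1 = $18565.75 thousand.

$18565.75 thousand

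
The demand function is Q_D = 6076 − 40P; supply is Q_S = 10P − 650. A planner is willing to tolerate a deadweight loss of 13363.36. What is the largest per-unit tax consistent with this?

In inverse form: demand P = 151.9 − 0.025Q, supply P = 65 + 0.1Q.
Competitive equilibrium: 151.9 − 0.025Q = 65 + 0.1Q → Q* = 695.2, P* = 134.52.
A tax t gives ΔQ = t/0.125 and wedge t, so DWL = t²/0.25.
t²/0.25 = 13363.36 → t² = 3340.84 → t = 57.8.

57.8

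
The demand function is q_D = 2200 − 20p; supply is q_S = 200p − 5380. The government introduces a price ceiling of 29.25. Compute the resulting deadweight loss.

In inverse form: demand p = 110 − 0.05q, supply p = 26.9 + 0.005q.
Competitive equilibrium: 110 − 0.05q = 26.9 + 0.005q → q* = 1510.9091, p* = 34.4545.
At the ceiling p = 29.25, quantity supplied = (29.25 − 26.9)/0.005 = 470.
Willingness to pay at q' = 470: 110 − 0.05·470 = 86.5.
Δq = 1510.9091 − 470 = 1040.9091; wedge = 86.5 − 29.25 = 57.25.
DWL = ½ × 1040.9091 × 57.25 = 29796.02.

29796.02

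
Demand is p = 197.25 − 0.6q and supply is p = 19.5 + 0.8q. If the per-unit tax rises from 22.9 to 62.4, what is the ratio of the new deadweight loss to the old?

Competitive equilibrium: 197.25 − 0.6q = 19.5 + 0.8q → q* = 126.9643, p* = 121.0714.
For a per-unit tax t: Δq = t/1.4, so DWL = ½·t·(t/1.4) = t²/2.8.
At t = 22.9: DWL = 187.289. At t = 62.4: DWL = 1390.629.
Ratio = (62.4/22.9)² = 7.425.

7.425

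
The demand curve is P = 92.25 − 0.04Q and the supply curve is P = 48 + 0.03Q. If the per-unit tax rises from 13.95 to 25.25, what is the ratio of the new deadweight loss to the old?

Competitive equilibrium: 92.25 − 0.04Q = 48 + 0.03Q → Q* = 632.1429, P* = 66.9643.
For a per-unit tax t: ΔQ = t/0.07, so DWL = ½·t·(t/0.07) = t²/0.14.
At t = 13.95: DWL = 1390.018. At t = 25.25: DWL = 4554.018.
Ratio = (25.25/13.95)² = 3.276.

3.276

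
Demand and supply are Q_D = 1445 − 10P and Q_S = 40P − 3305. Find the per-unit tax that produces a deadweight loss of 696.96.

13.2

In inverse form: demand P = 144.5 − 0.1Q, supply P = 82.625 + 0.025Q.
Competitive equilibrium: 144.5 − 0.1Q = 82.625 + 0.025Q → Q* = 495, P* = 95.
A tax t gives ΔQ = t/0.125 and wedge t, so DWL = t²/0.25.
t²/0.25 = 696.96 → t² = 174.24 → t = 13.2.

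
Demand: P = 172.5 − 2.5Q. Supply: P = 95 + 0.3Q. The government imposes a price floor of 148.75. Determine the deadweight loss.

462.64

Competitive equilibrium: 172.5 − 2.5Q = 95 + 0.3Q → Q* = 27.67857, P* = 103.30357.
At the floor P = 148.75, quantity demanded = (172.5 − 148.75)/2.5 = 9.5.
Sellers' marginal cost at Q' = 9.5: 95 + 0.3·9.5 = 97.85.
ΔQ = 27.67857 − 9.5 = 18.17857; wedge = 148.75 − 97.85 = 50.9.
Deadweight loss = ½ × 18.17857 × 50.9 = 462.64.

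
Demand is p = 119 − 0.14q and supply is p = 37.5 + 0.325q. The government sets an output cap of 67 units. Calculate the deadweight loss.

Competitive equilibrium: 119 − 0.14q = 37.5 + 0.325q → q* = 175.2688, p* = 94.4624.
At q = 67: demand price = 119 − 0.14·67 = 109.62; supply price = 37.5 + 0.325·67 = 59.275.
Δq = 175.2688 − 67 = 108.2688; wedge = 109.62 − 59.275 = 50.345.
Welfare loss = ½ × 108.2688 × 50.345 = 2725.40.

2725.40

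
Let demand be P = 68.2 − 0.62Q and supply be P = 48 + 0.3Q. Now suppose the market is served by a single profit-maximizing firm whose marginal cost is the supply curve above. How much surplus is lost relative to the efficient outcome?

35.94

Competitive equilibrium: 68.2 − 0.62Q = 48 + 0.3Q → Q* = 21.9565, P* = 54.587.
Marginal revenue: MR = 68.2 − 1.24Q. Set MR = MC: 68.2 − 1.24Q = 48 + 0.3Q → Q_m = 13.1169.
Price P_m = 68.2 − 0.62·13.1169 = 60.0675; MC(Q_m) = 48 + 0.3·13.1169 = 51.9351.
Competitive Q* = 21.9565, so ΔQ = 8.8396; wedge = 60.0675 − 51.9351 = 8.1324.
Welfare loss = ½ × 8.8396 × 8.1324 = 35.94.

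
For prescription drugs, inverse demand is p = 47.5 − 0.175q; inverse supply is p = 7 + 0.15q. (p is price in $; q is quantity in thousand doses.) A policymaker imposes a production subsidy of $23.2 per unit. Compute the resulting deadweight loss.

Competitive equilibrium: 47.5 − 0.175q = 7 + 0.15q → q* = 124.6154, p* = 25.6923.
The subsidy lowers effective supply by 23.2: p = 0.15q − 16.2.
New quantity: 47.5 − 0.175q = 0.15q − 16.2 → q' = 196.
Overproduction Δq = 196 − 124.6154 = 71.3846; wedge = subsidy = 23.2.
Deadweight loss = ½ × 71.3846 × 23.2 = $828.06 thousand.

$828.06 thousand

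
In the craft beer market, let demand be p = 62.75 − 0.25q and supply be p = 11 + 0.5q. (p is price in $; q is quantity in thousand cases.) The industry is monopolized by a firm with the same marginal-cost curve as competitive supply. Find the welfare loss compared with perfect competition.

Competitive equilibrium: 62.75 − 0.25q = 11 + 0.5q → q* = 69, p* = 45.5.
Marginal revenue: MR = 62.75 − 0.5q. Set MR = MC: 62.75 − 0.5q = 11 + 0.5q → q_m = 51.75.
Price p_m = 62.75 − 0.25·51.75 = 49.8125; MC(q_m) = 11 + 0.5·51.75 = 36.875.
Competitive q* = 69, so Δq = 17.25; wedge = 49.8125 − 36.875 = 12.9375.
Deadweight loss = ½ × 17.25 × 12.9375 = $111.59 thousand.

$111.59 thousand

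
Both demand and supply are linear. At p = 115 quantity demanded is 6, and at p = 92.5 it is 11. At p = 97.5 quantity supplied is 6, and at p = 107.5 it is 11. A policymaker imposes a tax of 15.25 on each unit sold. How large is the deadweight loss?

Demand slope = (92.5 − 115)/(11 − 6) = −4.5, so p = 142 − 4.5q.
Supply slope = (107.5 − 97.5)/(11 − 6) = 2, so p = 85.5 + 2q.
Competitive equilibrium: 142 − 4.5q = 85.5 + 2q → q* = 8.6923, p* = 102.8846.
With the tax, the buyer price exceeds the seller price by 15.25: (142 − 4.5q) − (85.5 + 2q) = 15.25 → q' = 6.3462.
Δq = 8.6923 − 6.3462 = 2.3461; the wedge equals the tax, 15.25.
The triangle = ½ × 2.3461 × 15.25 = 17.89.

17.89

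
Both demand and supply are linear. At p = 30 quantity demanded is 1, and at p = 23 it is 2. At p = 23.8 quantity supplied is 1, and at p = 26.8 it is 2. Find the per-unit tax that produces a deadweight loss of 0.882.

Demand slope = (23 − 30)/(2 − 1) = −7, so p = 37 − 7q.
Supply slope = (26.8 − 23.8)/(2 − 1) = 3, so p = 20.8 + 3q.
Competitive equilibrium: 37 − 7q = 20.8 + 3q → q* = 1.62, p* = 25.66.
A tax t gives Δq = t/10 and wedge t, so DWL = t²/20.
t²/20 = 0.882 → t² = 17.64 → t = 4.2.

4.2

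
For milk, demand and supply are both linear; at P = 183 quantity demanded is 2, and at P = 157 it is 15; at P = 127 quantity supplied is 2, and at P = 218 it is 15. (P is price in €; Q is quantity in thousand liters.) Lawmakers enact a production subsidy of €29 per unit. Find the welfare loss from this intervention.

Demand slope = (157 − 183)/(15 − 2) = −2, so P = 187 − 2Q.
Supply slope = (218 − 127)/(15 − 2) = 7, so P = 113 + 7Q.
Competitive equilibrium: 187 − 2Q = 113 + 7Q → Q* = 8.2222, P* = 170.5556.
The subsidy lowers effective supply by 29: P = 84 + 7Q.
New quantity: 187 − 2Q = 84 + 7Q → Q' = 11.4444.
Overproduction ΔQ = 11.4444 − 8.2222 = 3.2222; wedge = subsidy = 29.
The triangle = ½ × 3.2222 × 29 = €46.72 thousand.

€46.72 thousand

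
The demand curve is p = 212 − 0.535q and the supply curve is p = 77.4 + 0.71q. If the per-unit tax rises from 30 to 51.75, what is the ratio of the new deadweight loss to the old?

Competitive equilibrium: 212 − 0.535q = 77.4 + 0.71q → q* = 108.1124, p* = 154.1598.
For a per-unit tax t: Δq = t/1.245, so DWL = ½·t·(t/1.245) = t²/2.49.
At t = 30: DWL = 361.446. At t = 51.75: DWL = 1075.527.
Ratio = (51.75/30)² = 2.976.

2.976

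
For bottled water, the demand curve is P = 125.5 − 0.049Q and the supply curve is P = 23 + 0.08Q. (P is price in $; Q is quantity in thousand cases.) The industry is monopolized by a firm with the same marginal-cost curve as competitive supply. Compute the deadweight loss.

Competitive equilibrium: 125.5 − 0.049Q = 23 + 0.08Q → Q* = 794.5736, P* = 86.5659.
Marginal revenue: MR = 125.5 − 0.098Q. Set MR = MC: 125.5 − 0.098Q = 23 + 0.08Q → Q_m = 575.8427.
Price P_m = 125.5 − 0.049·575.8427 = 97.2837; MC(Q_m) = 23 + 0.08·575.8427 = 69.0674.
Competitive Q* = 794.5736, so ΔQ = 218.7309; wedge = 97.2837 − 69.0674 = 28.2163.
DWL = ½ × 218.7309 × 28.2163 = $3085.89 thousand.

$3085.89 thousand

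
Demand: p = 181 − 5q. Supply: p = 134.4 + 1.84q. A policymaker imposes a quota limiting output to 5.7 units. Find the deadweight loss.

4.24

Competitive equilibrium: 181 − 5q = 134.4 + 1.84q → q* = 6.8129, p* = 146.9357.
At q = 5.7: demand price = 181 − 5·5.7 = 152.5; supply price = 134.4 + 1.84·5.7 = 144.888.
Δq = 6.8129 − 5.7 = 1.1129; wedge = 152.5 − 144.888 = 7.612.
Deadweight loss = ½ × 1.1129 × 7.612 = 4.24.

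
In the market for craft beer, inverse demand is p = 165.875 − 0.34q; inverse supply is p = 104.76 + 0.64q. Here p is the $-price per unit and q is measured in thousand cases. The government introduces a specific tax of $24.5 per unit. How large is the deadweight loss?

Competitive equilibrium: 165.875 − 0.34q = 104.76 + 0.64q → q* = 62.3622, p* = 144.6718.
With the tax, the buyer price exceeds the seller price by 24.5: (165.875 − 0.34q) − (104.76 + 0.64q) = 24.5 → q' = 37.3622.
Δq = 62.3622 − 37.3622 = 25; the wedge equals the tax, 24.5.
The triangle = ½ × 25 × 24.5 = $306.25 thousand.

$306.25 thousand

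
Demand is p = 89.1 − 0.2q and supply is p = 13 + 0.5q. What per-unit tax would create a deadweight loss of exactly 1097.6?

39.2

Competitive equilibrium: 89.1 − 0.2q = 13 + 0.5q → q* = 108.7143, p* = 67.3571.
A tax t gives Δq = t/0.7 and wedge t, so DWL = t²/1.4.
t²/1.4 = 1097.6 → t² = 1536.64 → t = 39.2.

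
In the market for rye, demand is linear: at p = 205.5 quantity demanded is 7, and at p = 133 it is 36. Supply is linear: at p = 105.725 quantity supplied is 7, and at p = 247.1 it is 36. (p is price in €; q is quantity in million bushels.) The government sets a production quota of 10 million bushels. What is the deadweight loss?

Demand slope = (133 − 205.5)/(36 − 7) = −2.5, so p = 223 − 2.5q.
Supply slope = (247.1 − 105.725)/(36 − 7) = 4.875, so p = 71.6 + 4.875q.
Competitive equilibrium: 223 − 2.5q = 71.6 + 4.875q → q* = 20.5288, p* = 171.678.
At q = 10: demand price = 223 − 2.5·10 = 198; supply price = 71.6 + 4.875·10 = 120.35.
Δq = 20.5288 − 10 = 10.5288; wedge = 198 − 120.35 = 77.65.
Deadweight loss = ½ × 10.5288 × 77.65 = €408.78 million.

€408.78 million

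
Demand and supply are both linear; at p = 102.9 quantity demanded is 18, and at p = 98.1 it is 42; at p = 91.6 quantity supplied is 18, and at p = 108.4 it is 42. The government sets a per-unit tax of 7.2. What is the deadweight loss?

28.80

Demand slope = (98.1 − 102.9)/(42 − 18) = −0.2, so p = 106.5 − 0.2q.
Supply slope = (108.4 − 91.6)/(42 − 18) = 0.7, so p = 79 + 0.7q.
Competitive equilibrium: 106.5 − 0.2q = 79 + 0.7q → q* = 30.5556, p* = 100.3889.
With the tax, the buyer price exceeds the seller price by 7.2: (106.5 − 0.2q) − (79 + 0.7q) = 7.2 → q' = 22.5556.
Δq = 30.5556 − 22.5556 = 8; the wedge equals the tax, 7.2.
Welfare loss = ½ × 8 × 7.2 = 28.80.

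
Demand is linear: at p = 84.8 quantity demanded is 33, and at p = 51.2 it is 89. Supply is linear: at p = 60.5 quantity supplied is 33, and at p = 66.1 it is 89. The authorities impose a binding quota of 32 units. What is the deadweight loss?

446.43

Demand slope = (51.2 − 84.8)/(89 − 33) = −0.6, so p = 104.6 − 0.6q.
Supply slope = (66.1 − 60.5)/(89 − 33) = 0.1, so p = 57.2 + 0.1q.
Competitive equilibrium: 104.6 − 0.6q = 57.2 + 0.1q → q* = 67.7143, p* = 63.9714.
At q = 32: demand price = 104.6 − 0.6·32 = 85.4; supply price = 57.2 + 0.1·32 = 60.4.
Δq = 67.7143 − 32 = 35.7143; wedge = 85.4 − 60.4 = 25.
Welfare loss = ½ × 35.7143 × 25 = 446.43.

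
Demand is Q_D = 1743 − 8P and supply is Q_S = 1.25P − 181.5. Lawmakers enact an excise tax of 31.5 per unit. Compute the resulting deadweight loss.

536.35

In inverse form: demand P = 217.875 − 0.125Q, supply P = 145.2 + 0.8Q.
Competitive equilibrium: 217.875 − 0.125Q = 145.2 + 0.8Q → Q* = 78.5676, P* = 208.0541.
With the tax, the buyer price exceeds the seller price by 31.5: (217.875 − 0.125Q) − (145.2 + 0.8Q) = 31.5 → Q' = 44.5135.
ΔQ = 78.5676 − 44.5135 = 34.0541; the wedge equals the tax, 31.5.
The triangle = ½ × 34.0541 × 31.5 = 536.35.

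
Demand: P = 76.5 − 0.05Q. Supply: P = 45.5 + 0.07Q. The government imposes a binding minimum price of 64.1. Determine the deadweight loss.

6.41

Competitive equilibrium: 76.5 − 0.05Q = 45.5 + 0.07Q → Q* = 258.3333, P* = 63.5833.
At the floor P = 64.1, quantity demanded = (76.5 − 64.1)/0.05 = 248.
Sellers' marginal cost at Q' = 248: 45.5 + 0.07·248 = 62.86.
ΔQ = 258.3333 − 248 = 10.3333; wedge = 64.1 − 62.86 = 1.24.
Welfare loss = ½ × 10.3333 × 1.24 = 6.41.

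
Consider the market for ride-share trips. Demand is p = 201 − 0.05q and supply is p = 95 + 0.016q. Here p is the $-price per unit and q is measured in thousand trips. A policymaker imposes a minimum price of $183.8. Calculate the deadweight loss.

Competitive equilibrium: 201 − 0.05q = 95 + 0.016q → q* = 1606.0606, p* = 120.697.
At the floor p = 183.8, quantity demanded = (201 − 183.8)/0.05 = 344.
Sellers' marginal cost at q' = 344: 95 + 0.016·344 = 100.504.
Δq = 1606.0606 − 344 = 1262.0606; wedge = 183.8 − 100.504 = 83.296.
Deadweight loss = ½ × 1262.0606 × 83.296 = $52562.30 thousand.

$52562.30 thousand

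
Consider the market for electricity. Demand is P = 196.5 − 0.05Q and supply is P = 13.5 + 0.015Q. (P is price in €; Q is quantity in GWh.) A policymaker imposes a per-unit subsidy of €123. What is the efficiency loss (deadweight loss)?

€116376.92

Competitive equilibrium: 196.5 − 0.05Q = 13.5 + 0.015Q → Q* = 2815.3846, P* = 55.7308.
The subsidy lowers effective supply by 123: P = 0.015Q − 109.5.
New quantity: 196.5 − 0.05Q = 0.015Q − 109.5 → Q' = 4707.6923.
Overproduction ΔQ = 4707.6923 − 2815.3846 = 1892.3077; wedge = subsidy = 123.
Welfare loss = ½ × 1892.3077 × 123 = €116376.92.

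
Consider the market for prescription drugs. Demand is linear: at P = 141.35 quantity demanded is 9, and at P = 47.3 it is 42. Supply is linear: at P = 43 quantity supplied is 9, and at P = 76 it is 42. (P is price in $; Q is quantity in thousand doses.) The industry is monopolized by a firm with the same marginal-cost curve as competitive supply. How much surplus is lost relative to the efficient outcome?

Demand slope = (47.3 − 141.35)/(42 − 9) = −2.85, so P = 167 − 2.85Q.
Supply slope = (76 − 43)/(42 − 9) = 1, so P = 34 + Q.
Competitive equilibrium: 167 − 2.85Q = 34 + Q → Q* = 34.54545, P* = 68.54545.
Marginal revenue: MR = 167 − 5.7Q. Set MR = MC: 167 − 5.7Q = 34 + Q → Q_m = 19.85075.
Price P_m = 167 − 2.85·19.85075 = 110.42536; MC(Q_m) = 34 + 1·19.85075 = 53.85075.
Competitive Q* = 34.54545, so ΔQ = 14.6947; wedge = 110.42536 − 53.85075 = 56.57461.
Deadweight loss = ½ × 14.6947 × 56.57461 = $415.67 thousand.

$415.67 thousand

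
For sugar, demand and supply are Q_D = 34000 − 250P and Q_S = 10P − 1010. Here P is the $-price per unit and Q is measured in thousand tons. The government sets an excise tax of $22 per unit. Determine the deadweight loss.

In inverse form: demand P = 136 − 0.004Q, supply P = 101 + 0.1Q.
Competitive equilibrium: 136 − 0.004Q = 101 + 0.1Q → Q* = 336.5385, P* = 134.6538.
With the tax, the buyer price exceeds the seller price by 22: (136 − 0.004Q) − (101 + 0.1Q) = 22 → Q' = 125.
ΔQ = 336.5385 − 125 = 211.5385; the wedge equals the tax, 22.
Deadweight loss = ½ × 211.5385 × 22 = $2326.92 thousand.

$2326.92 thousand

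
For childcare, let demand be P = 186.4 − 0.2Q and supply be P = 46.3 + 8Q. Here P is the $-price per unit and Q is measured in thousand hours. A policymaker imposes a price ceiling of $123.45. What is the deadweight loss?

Competitive equilibrium: 186.4 − 0.2Q = 46.3 + 8Q → Q* = 17.0854, P* = 182.9829.
At the ceiling P = 123.45, quantity supplied = (123.45 − 46.3)/8 = 9.6438.
Willingness to pay at Q' = 9.6438: 186.4 − 0.2·9.6438 = 184.4712.
ΔQ = 17.0854 − 9.6438 = 7.4416; wedge = 184.4712 − 123.45 = 61.0212.
Welfare loss = ½ × 7.4416 × 61.0212 = $227.05 thousand.

$227.05 thousand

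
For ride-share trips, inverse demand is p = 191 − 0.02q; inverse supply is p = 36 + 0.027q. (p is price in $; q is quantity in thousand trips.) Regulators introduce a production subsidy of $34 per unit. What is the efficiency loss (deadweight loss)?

Competitive equilibrium: 191 − 0.02q = 36 + 0.027q → q* = 3297.8723, p* = 125.0426.
The subsidy lowers effective supply by 34: p = 2 + 0.027q.
New quantity: 191 − 0.02q = 2 + 0.027q → q' = 4021.2766.
Overproduction Δq = 4021.2766 − 3297.8723 = 723.4043; wedge = subsidy = 34.
Welfare loss = ½ × 723.4043 × 34 = $12297.87 thousand.

$12297.87 thousand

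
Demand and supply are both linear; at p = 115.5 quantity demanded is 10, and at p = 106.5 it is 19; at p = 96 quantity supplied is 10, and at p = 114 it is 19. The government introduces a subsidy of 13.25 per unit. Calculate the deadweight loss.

Demand slope = (106.5 − 115.5)/(19 − 10) = −1, so p = 125.5 − q.
Supply slope = (114 − 96)/(19 − 10) = 2, so p = 76 + 2q.
Competitive equilibrium: 125.5 − q = 76 + 2q → q* = 16.5, p* = 109.
The subsidy lowers effective supply by 13.25: p = 62.75 + 2q.
New quantity: 125.5 − q = 62.75 + 2q → q' = 20.9167.
Overproduction Δq = 20.9167 − 16.5 = 4.4167; wedge = subsidy = 13.25.
The triangle = ½ × 4.4167 × 13.25 = 29.26.

29.26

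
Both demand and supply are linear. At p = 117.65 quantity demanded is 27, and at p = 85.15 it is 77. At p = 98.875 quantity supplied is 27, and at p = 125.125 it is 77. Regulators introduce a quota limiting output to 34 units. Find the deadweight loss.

47.36

Demand slope = (85.15 − 117.65)/(77 − 27) = −0.65, so p = 135.2 − 0.65q.
Supply slope = (125.125 − 98.875)/(77 − 27) = 0.525, so p = 84.7 + 0.525q.
Competitive equilibrium: 135.2 − 0.65q = 84.7 + 0.525q → q* = 42.9787, p* = 107.2638.
At q = 34: demand price = 135.2 − 0.65·34 = 113.1; supply price = 84.7 + 0.525·34 = 102.55.
Δq = 42.9787 − 34 = 8.9787; wedge = 113.1 − 102.55 = 10.55.
Deadweight loss = ½ × 8.9787 × 10.55 = 47.36.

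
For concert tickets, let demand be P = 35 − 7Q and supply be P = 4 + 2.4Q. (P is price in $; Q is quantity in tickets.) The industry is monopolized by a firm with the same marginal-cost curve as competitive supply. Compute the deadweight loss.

Competitive equilibrium: 35 − 7Q = 4 + 2.4Q → Q* = 3.2979, P* = 11.9149.
Marginal revenue: MR = 35 − 14Q. Set MR = MC: 35 − 14Q = 4 + 2.4Q → Q_m = 1.8902.
Price P_m = 35 − 7·1.8902 = 21.7686; MC(Q_m) = 4 + 2.4·1.8902 = 8.5365.
Competitive Q* = 3.2979, so ΔQ = 1.4077; wedge = 21.7686 − 8.5365 = 13.2321.
Deadweight loss = ½ × 1.4077 × 13.2321 = $9.31.

$9.31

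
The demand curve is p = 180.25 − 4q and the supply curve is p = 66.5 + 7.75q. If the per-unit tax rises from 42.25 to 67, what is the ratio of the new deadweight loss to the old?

Competitive equilibrium: 180.25 − 4q = 66.5 + 7.75q → q* = 9.6809, p* = 141.5266.
For a per-unit tax t: Δq = t/11.75, so DWL = ½·t·(t/11.75) = t²/23.5.
At t = 42.25: DWL = 75.960. At t = 67: DWL = 191.021.
Ratio = (67/42.25)² = 2.515.

2.515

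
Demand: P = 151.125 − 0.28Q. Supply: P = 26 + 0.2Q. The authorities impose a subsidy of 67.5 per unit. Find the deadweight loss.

4746.09

Competitive equilibrium: 151.125 − 0.28Q = 26 + 0.2Q → Q* = 260.6771, P* = 78.1354.
The subsidy lowers effective supply by 67.5: P = 0.2Q − 41.5.
New quantity: 151.125 − 0.28Q = 0.2Q − 41.5 → Q' = 401.3021.
Overproduction ΔQ = 401.3021 − 260.6771 = 140.625; wedge = subsidy = 67.5.
Deadweight loss = ½ × 140.625 × 67.5 = 4746.09.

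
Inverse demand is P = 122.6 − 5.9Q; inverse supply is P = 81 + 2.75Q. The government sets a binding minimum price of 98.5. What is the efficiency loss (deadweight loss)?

Competitive equilibrium: 122.6 − 5.9Q = 81 + 2.75Q → Q* = 4.8092, P* = 94.2254.
At the floor P = 98.5, quantity demanded = (122.6 − 98.5)/5.9 = 4.0847.
Sellers' marginal cost at Q' = 4.0847: 81 + 2.75·4.0847 = 92.2329.
ΔQ = 4.8092 − 4.0847 = 0.7245; wedge = 98.5 − 92.2329 = 6.2671.
Welfare loss = ½ × 0.7245 × 6.2671 = 2.27.

2.27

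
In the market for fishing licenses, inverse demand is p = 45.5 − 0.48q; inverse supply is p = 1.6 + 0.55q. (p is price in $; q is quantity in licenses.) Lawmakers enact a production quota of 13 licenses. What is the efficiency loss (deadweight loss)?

$451.87

Competitive equilibrium: 45.5 − 0.48q = 1.6 + 0.55q → q* = 42.6214, p* = 25.0417.
At q = 13: demand price = 45.5 − 0.48·13 = 39.26; supply price = 1.6 + 0.55·13 = 8.75.
Δq = 42.6214 − 13 = 29.6214; wedge = 39.26 − 8.75 = 30.51.
The triangle = ½ × 29.6214 × 30.51 = $451.87.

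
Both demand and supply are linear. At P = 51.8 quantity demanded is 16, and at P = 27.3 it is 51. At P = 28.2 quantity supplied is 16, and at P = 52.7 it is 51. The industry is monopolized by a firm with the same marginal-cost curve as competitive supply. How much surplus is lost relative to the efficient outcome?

83.97

Demand slope = (27.3 − 51.8)/(51 − 16) = −0.7, so P = 63 − 0.7Q.
Supply slope = (52.7 − 28.2)/(51 − 16) = 0.7, so P = 17 + 0.7Q.
Competitive equilibrium: 63 − 0.7Q = 17 + 0.7Q → Q* = 32.8571, P* = 40.
Marginal revenue: MR = 63 − 1.4Q. Set MR = MC: 63 − 1.4Q = 17 + 0.7Q → Q_m = 21.9048.
Price P_m = 63 − 0.7·21.9048 = 47.6666; MC(Q_m) = 17 + 0.7·21.9048 = 32.3334.
Competitive Q* = 32.8571, so ΔQ = 10.9523; wedge = 47.6666 − 32.3334 = 15.3332.
The triangle = ½ × 10.9523 × 15.3332 = 83.97.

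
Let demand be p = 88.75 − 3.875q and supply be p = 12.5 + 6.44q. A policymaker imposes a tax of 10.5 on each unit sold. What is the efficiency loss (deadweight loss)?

5.34

Competitive equilibrium: 88.75 − 3.875q = 12.5 + 6.44q → q* = 7.3921, p* = 60.1054.
With the tax, the buyer price exceeds the seller price by 10.5: (88.75 − 3.875q) − (12.5 + 6.44q) = 10.5 → q' = 6.3742.
Δq = 7.3921 − 6.3742 = 1.0179; the wedge equals the tax, 10.5.
Deadweight loss = ½ × 1.0179 × 10.5 = 5.34.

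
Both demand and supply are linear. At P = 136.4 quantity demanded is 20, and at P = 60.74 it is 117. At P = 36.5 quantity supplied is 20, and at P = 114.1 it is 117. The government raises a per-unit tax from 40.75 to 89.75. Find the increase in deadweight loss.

Demand slope = (60.74 − 136.4)/(117 − 20) = −0.78, so P = 152 − 0.78Q.
Supply slope = (114.1 − 36.5)/(117 − 20) = 0.8, so P = 20.5 + 0.8Q.
Competitive equilibrium: 152 − 0.78Q = 20.5 + 0.8Q → Q* = 83.2278, P* = 87.0823.
For a per-unit tax t: ΔQ = t/1.58, so DWL = ½·t·(t/1.58) = t²/3.16.
At t = 40.75: DWL = 525.494. At t = 89.75: DWL = 2549.07.
Increase = 2549.07 − 525.494 = 2023.58.

2023.58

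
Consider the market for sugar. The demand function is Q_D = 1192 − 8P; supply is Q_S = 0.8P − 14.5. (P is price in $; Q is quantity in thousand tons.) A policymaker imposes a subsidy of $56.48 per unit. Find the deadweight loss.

$1160 thousand

In inverse form: demand P = 149 − 0.125Q, supply P = 18.125 + 1.25Q.
Competitive equilibrium: 149 − 0.125Q = 18.125 + 1.25Q → Q* = 95.1818, P* = 137.1023.
The subsidy lowers effective supply by 56.48: P = 1.25Q − 38.355.
New quantity: 149 − 0.125Q = 1.25Q − 38.355 → Q' = 136.2582.
Overproduction ΔQ = 136.2582 − 95.1818 = 41.0764; wedge = subsidy = 56.48.
Welfare loss = ½ × 41.0764 × 56.48 = $1160 thousand.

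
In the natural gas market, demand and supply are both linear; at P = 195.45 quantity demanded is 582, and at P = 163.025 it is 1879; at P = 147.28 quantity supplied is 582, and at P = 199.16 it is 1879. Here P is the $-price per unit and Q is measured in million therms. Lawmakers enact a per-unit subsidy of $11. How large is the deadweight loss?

Demand slope = (163.025 − 195.45)/(1879 − 582) = −0.025, so P = 210 − 0.025Q.
Supply slope = (199.16 − 147.28)/(1879 − 582) = 0.04, so P = 124 + 0.04Q.
Competitive equilibrium: 210 − 0.025Q = 124 + 0.04Q → Q* = 1323.0769, P* = 176.9231.
The subsidy lowers effective supply by 11: P = 113 + 0.04Q.
New quantity: 210 − 0.025Q = 113 + 0.04Q → Q' = 1492.3077.
Overproduction ΔQ = 1492.3077 − 1323.0769 = 169.2308; wedge = subsidy = 11.
Deadweight loss = ½ × 169.2308 × 11 = $930.77 million.

$930.77 million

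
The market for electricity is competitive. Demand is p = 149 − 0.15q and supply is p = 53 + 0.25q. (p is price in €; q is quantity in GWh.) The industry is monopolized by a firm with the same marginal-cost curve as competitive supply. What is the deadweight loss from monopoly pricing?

€856.86

Competitive equilibrium: 149 − 0.15q = 53 + 0.25q → q* = 240, p* = 113.
Marginal revenue: MR = 149 − 0.3q. Set MR = MC: 149 − 0.3q = 53 + 0.25q → q_m = 174.5455.
Price p_m = 149 − 0.15·174.5455 = 122.8182; MC(q_m) = 53 + 0.25·174.5455 = 96.6364.
Competitive q* = 240, so Δq = 65.4545; wedge = 122.8182 − 96.6364 = 26.1818.
Deadweight loss = ½ × 65.4545 × 26.1818 = €856.86.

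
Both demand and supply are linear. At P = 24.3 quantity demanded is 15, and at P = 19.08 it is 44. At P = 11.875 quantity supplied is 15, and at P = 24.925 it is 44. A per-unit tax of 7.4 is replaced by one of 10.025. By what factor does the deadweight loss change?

1.835

Demand slope = (19.08 − 24.3)/(44 − 15) = −0.18, so P = 27 − 0.18Q.
Supply slope = (24.925 − 11.875)/(44 − 15) = 0.45, so P = 5.125 + 0.45Q.
Competitive equilibrium: 27 − 0.18Q = 5.125 + 0.45Q → Q* = 34.7222, P* = 20.75.
For a per-unit tax t: ΔQ = t/0.63, so DWL = ½·t·(t/0.63) = t²/1.26.
At t = 7.4: DWL = 43.460. At t = 10.025: DWL = 79.762.
Ratio = (10.025/7.4)² = 1.835.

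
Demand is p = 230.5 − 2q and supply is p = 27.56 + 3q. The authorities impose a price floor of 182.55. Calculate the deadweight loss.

689.98

Competitive equilibrium: 230.5 − 2q = 27.56 + 3q → q* = 40.588, p* = 149.324.
At the floor p = 182.55, quantity demanded = (230.5 − 182.55)/2 = 23.975.
Sellers' marginal cost at q' = 23.975: 27.56 + 3·23.975 = 99.485.
Δq = 40.588 − 23.975 = 16.613; wedge = 182.55 − 99.485 = 83.065.
Welfare loss = ½ × 16.613 × 83.065 = 689.98.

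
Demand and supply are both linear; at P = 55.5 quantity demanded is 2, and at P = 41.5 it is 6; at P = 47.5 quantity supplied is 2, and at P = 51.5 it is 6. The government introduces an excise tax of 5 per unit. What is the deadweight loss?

2.78

Demand slope = (41.5 − 55.5)/(6 − 2) = −3.5, so P = 62.5 − 3.5Q.
Supply slope = (51.5 − 47.5)/(6 − 2) = 1, so P = 45.5 + Q.
Competitive equilibrium: 62.5 − 3.5Q = 45.5 + Q → Q* = 3.7778, P* = 49.2778.
With the tax, the buyer price exceeds the seller price by 5: (62.5 − 3.5Q) − (45.5 + Q) = 5 → Q' = 2.6667.
ΔQ = 3.7778 − 2.6667 = 1.1111; the wedge equals the tax, 5.
DWL = ½ × 1.1111 × 5 = 2.78.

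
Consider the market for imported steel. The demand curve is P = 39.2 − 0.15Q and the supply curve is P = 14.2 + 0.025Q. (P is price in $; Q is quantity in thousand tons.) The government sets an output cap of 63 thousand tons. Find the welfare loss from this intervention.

$558 thousand

Competitive equilibrium: 39.2 − 0.15Q = 14.2 + 0.025Q → Q* = 142.8571, P* = 17.7714.
At Q = 63: demand price = 39.2 − 0.15·63 = 29.75; supply price = 14.2 + 0.025·63 = 15.775.
ΔQ = 142.8571 − 63 = 79.8571; wedge = 29.75 − 15.775 = 13.975.
DWL = ½ × 79.8571 × 13.975 = $558 thousand.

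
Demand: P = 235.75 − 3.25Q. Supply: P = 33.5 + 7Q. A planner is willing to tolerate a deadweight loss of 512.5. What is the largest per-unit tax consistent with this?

Competitive equilibrium: 235.75 − 3.25Q = 33.5 + 7Q → Q* = 19.7317, P* = 171.622.
A tax t gives ΔQ = t/10.25 and wedge t, so DWL = t²/20.5.
t²/20.5 = 512.5 → t² = 10506.25 → t = 102.5.

102.5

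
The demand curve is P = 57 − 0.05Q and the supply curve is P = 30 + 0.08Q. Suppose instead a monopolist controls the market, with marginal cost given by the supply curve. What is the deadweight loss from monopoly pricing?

216.35

Competitive equilibrium: 57 − 0.05Q = 30 + 0.08Q → Q* = 207.6923, P* = 46.6154.
Marginal revenue: MR = 57 − 0.1Q. Set MR = MC: 57 − 0.1Q = 30 + 0.08Q → Q_m = 150.
Price P_m = 57 − 0.05·150 = 49.5; MC(Q_m) = 30 + 0.08·150 = 42.
Competitive Q* = 207.6923, so ΔQ = 57.6923; wedge = 49.5 − 42 = 7.5.
Welfare loss = ½ × 57.6923 × 7.5 = 216.35.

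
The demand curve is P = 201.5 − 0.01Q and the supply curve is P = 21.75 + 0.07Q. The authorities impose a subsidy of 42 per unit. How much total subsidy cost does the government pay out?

116418.75

Competitive equilibrium: 201.5 − 0.01Q = 21.75 + 0.07Q → Q* = 2246.875, P* = 179.0313.
The subsidy lowers effective supply by 42: P = 0.07Q − 20.25.
New quantity: 201.5 − 0.01Q = 0.07Q − 20.25 → Q' = 2771.875.
Total subsidy cost = 42 × 2771.875 = 116418.75.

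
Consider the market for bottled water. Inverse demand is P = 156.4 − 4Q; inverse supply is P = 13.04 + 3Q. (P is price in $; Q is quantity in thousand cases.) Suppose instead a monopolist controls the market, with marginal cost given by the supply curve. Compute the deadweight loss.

$194.12 thousand

Competitive equilibrium: 156.4 − 4Q = 13.04 + 3Q → Q* = 20.48, P* = 74.48.
Marginal revenue: MR = 156.4 − 8Q. Set MR = MC: 156.4 − 8Q = 13.04 + 3Q → Q_m = 13.0327.
Price P_m = 156.4 − 4·13.0327 = 104.2692; MC(Q_m) = 13.04 + 3·13.0327 = 52.1381.
Competitive Q* = 20.48, so ΔQ = 7.4473; wedge = 104.2692 − 52.1381 = 52.1311.
Deadweight loss = ½ × 7.4473 × 52.1311 = $194.12 thousand.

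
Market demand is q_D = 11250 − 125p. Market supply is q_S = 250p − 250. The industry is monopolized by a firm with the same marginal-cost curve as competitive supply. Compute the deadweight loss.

52806.67

In inverse form: demand p = 90 − 0.008q, supply p = 1 + 0.004q.
Competitive equilibrium: 90 − 0.008q = 1 + 0.004q → q* = 7416.6667, p* = 30.6667.
Marginal revenue: MR = 90 − 0.016q. Set MR = MC: 90 − 0.016q = 1 + 0.004q → q_m = 4450.
Price p_m = 90 − 0.008·4450 = 54.4; MC(q_m) = 1 + 0.004·4450 = 18.8.
Competitive q* = 7416.6667, so Δq = 2966.6667; wedge = 54.4 − 18.8 = 35.6.
Welfare loss = ½ × 2966.6667 × 35.6 = 52806.67.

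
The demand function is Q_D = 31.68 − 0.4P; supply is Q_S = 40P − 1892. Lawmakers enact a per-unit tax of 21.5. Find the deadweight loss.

In inverse form: demand P = 79.2 − 2.5Q, supply P = 47.3 + 0.025Q.
Competitive equilibrium: 79.2 − 2.5Q = 47.3 + 0.025Q → Q* = 12.63366, P* = 47.61584.
With the tax, the buyer price exceeds the seller price by 21.5: (79.2 − 2.5Q) − (47.3 + 0.025Q) = 21.5 → Q' = 4.11881.
ΔQ = 12.63366 − 4.11881 = 8.51485; the wedge equals the tax, 21.5.
The triangle = ½ × 8.51485 × 21.5 = 91.53.

91.53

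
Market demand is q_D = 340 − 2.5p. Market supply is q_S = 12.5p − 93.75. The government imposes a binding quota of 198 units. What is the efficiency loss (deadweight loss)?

In inverse form: demand p = 136 − 0.4q, supply p = 7.5 + 0.08q.
Competitive equilibrium: 136 − 0.4q = 7.5 + 0.08q → q* = 267.7083, p* = 28.9167.
At q = 198: demand price = 136 − 0.4·198 = 56.8; supply price = 7.5 + 0.08·198 = 23.34.
Δq = 267.7083 − 198 = 69.7083; wedge = 56.8 − 23.34 = 33.46.
DWL = ½ × 69.7083 × 33.46 = 1166.22.

1166.22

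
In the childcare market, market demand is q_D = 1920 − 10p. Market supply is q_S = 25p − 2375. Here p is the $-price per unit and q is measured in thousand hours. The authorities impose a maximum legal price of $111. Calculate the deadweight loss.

In inverse form: demand p = 192 − 0.1q, supply p = 95 + 0.04q.
Competitive equilibrium: 192 − 0.1q = 95 + 0.04q → q* = 692.8571, p* = 122.7143.
At the ceiling p = 111, quantity supplied = (111 − 95)/0.04 = 400.
Willingness to pay at q' = 400: 192 − 0.1·400 = 152.
Δq = 692.8571 − 400 = 292.8571; wedge = 152 − 111 = 41.
Welfare loss = ½ × 292.8571 × 41 = $6003.57 thousand.

$6003.57 thousand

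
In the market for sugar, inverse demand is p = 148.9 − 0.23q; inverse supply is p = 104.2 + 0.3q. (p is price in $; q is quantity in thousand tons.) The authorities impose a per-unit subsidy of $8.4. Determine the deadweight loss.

Competitive equilibrium: 148.9 − 0.23q = 104.2 + 0.3q → q* = 84.3396, p* = 129.5019.
The subsidy lowers effective supply by 8.4: p = 95.8 + 0.3q.
New quantity: 148.9 − 0.23q = 95.8 + 0.3q → q' = 100.1887.
Overproduction Δq = 100.1887 − 84.3396 = 15.8491; wedge = subsidy = 8.4.
Deadweight loss = ½ × 15.8491 × 8.4 = $66.57 thousand.

$66.57 thousand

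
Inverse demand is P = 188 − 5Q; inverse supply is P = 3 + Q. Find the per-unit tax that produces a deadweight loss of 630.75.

87

Competitive equilibrium: 188 − 5Q = 3 + Q → Q* = 30.8333, P* = 33.8333.
A tax t gives ΔQ = t/6 and wedge t, so DWL = t²/12.
t²/12 = 630.75 → t² = 7569 → t = 87.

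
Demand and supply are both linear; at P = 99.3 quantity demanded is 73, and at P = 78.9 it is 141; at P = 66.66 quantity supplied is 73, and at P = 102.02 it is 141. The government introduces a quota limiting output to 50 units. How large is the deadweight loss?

1617.23

Demand slope = (78.9 − 99.3)/(141 − 73) = −0.3, so P = 121.2 − 0.3Q.
Supply slope = (102.02 − 66.66)/(141 − 73) = 0.52, so P = 28.7 + 0.52Q.
Competitive equilibrium: 121.2 − 0.3Q = 28.7 + 0.52Q → Q* = 112.8049, P* = 87.3585.
At Q = 50: demand price = 121.2 − 0.3·50 = 106.2; supply price = 28.7 + 0.52·50 = 54.7.
ΔQ = 112.8049 − 50 = 62.8049; wedge = 106.2 − 54.7 = 51.5.
Deadweight loss = ½ × 62.8049 × 51.5 = 1617.23.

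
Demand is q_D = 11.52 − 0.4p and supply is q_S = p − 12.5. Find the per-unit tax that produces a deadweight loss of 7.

7

In inverse form: demand p = 28.8 − 2.5q, supply p = 12.5 + q.
Competitive equilibrium: 28.8 − 2.5q = 12.5 + q → q* = 4.6571, p* = 17.1571.
A tax t gives Δq = t/3.5 and wedge t, so DWL = t²/7.
t²/7 = 7 → t² = 49 → t = 7.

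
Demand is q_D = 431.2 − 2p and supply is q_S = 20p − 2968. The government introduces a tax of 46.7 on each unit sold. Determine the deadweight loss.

1982.63

In inverse form: demand p = 215.6 − 0.5q, supply p = 148.4 + 0.05q.
Competitive equilibrium: 215.6 − 0.5q = 148.4 + 0.05q → q* = 122.1818, p* = 154.5091.
With the tax, the buyer price exceeds the seller price by 46.7: (215.6 − 0.5q) − (148.4 + 0.05q) = 46.7 → q' = 37.2727.
Δq = 122.1818 − 37.2727 = 84.9091; the wedge equals the tax, 46.7.
DWL = ½ × 84.9091 × 46.7 = 1982.63.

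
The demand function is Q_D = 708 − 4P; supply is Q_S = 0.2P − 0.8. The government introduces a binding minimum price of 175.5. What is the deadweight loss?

In inverse form: demand P = 177 − 0.25Q, supply P = 4 + 5Q.
Competitive equilibrium: 177 − 0.25Q = 4 + 5Q → Q* = 32.9524, P* = 168.7619.
At the floor P = 175.5, quantity demanded = (177 − 175.5)/0.25 = 6.
Sellers' marginal cost at Q' = 6: 4 + 5·6 = 34.
ΔQ = 32.9524 − 6 = 26.9524; wedge = 175.5 − 34 = 141.5.
Deadweight loss = ½ × 26.9524 × 141.5 = 1906.88.

1906.88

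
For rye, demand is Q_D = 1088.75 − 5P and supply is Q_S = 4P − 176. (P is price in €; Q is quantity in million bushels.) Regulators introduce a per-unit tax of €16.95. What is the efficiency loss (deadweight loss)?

€319.225 million

In inverse form: demand P = 217.75 − 0.2Q, supply P = 44 + 0.25Q.
Competitive equilibrium: 217.75 − 0.2Q = 44 + 0.25Q → Q* = 386.1111, P* = 140.5278.
With the tax, the buyer price exceeds the seller price by 16.95: (217.75 − 0.2Q) − (44 + 0.25Q) = 16.95 → Q' = 348.4444.
ΔQ = 386.1111 − 348.4444 = 37.6667; the wedge equals the tax, 16.95.
DWL = ½ × 37.6667 × 16.95 = €319.225 million.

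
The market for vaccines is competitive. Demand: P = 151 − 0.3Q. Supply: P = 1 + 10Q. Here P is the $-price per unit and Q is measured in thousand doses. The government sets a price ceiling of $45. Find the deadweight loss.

$531.94 thousand

Competitive equilibrium: 151 − 0.3Q = 1 + 10Q → Q* = 14.5631, P* = 146.6311.
At the ceiling P = 45, quantity supplied = (45 − 1)/10 = 4.4.
Willingness to pay at Q' = 4.4: 151 − 0.3·4.4 = 149.68.
ΔQ = 14.5631 − 4.4 = 10.1631; wedge = 149.68 − 45 = 104.68.
Welfare loss = ½ × 10.1631 × 104.68 = $531.94 thousand.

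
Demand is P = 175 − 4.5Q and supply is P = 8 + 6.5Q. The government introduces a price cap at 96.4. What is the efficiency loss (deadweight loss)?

13.76

Competitive equilibrium: 175 − 4.5Q = 8 + 6.5Q → Q* = 15.1818, P* = 106.6818.
At the ceiling P = 96.4, quantity supplied = (96.4 − 8)/6.5 = 13.6.
Willingness to pay at Q' = 13.6: 175 − 4.5·13.6 = 113.8.
ΔQ = 15.1818 − 13.6 = 1.5818; wedge = 113.8 − 96.4 = 17.4.
The triangle = ½ × 1.5818 × 17.4 = 13.76.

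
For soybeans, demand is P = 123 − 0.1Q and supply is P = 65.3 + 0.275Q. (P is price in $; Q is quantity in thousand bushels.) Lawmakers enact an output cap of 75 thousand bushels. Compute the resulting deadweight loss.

$1166.24 thousand

Competitive equilibrium: 123 − 0.1Q = 65.3 + 0.275Q → Q* = 153.8667, P* = 107.6133.
At Q = 75: demand price = 123 − 0.1·75 = 115.5; supply price = 65.3 + 0.275·75 = 85.925.
ΔQ = 153.8667 − 75 = 78.8667; wedge = 115.5 − 85.925 = 29.575.
The triangle = ½ × 78.8667 × 29.575 = $1166.24 thousand.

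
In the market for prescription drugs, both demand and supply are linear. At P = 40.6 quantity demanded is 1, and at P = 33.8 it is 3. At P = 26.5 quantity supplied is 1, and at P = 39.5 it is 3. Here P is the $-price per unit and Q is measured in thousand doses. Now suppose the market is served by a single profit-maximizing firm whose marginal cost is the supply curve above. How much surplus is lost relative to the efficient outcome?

Demand slope = (33.8 − 40.6)/(3 − 1) = −3.4, so P = 44 − 3.4Q.
Supply slope = (39.5 − 26.5)/(3 − 1) = 6.5, so P = 20 + 6.5Q.
Competitive equilibrium: 44 − 3.4Q = 20 + 6.5Q → Q* = 2.4242, P* = 35.7576.
Marginal revenue: MR = 44 − 6.8Q. Set MR = MC: 44 − 6.8Q = 20 + 6.5Q → Q_m = 1.8045.
Price P_m = 44 − 3.4·1.8045 = 37.8647; MC(Q_m) = 20 + 6.5·1.8045 = 31.7293.
Competitive Q* = 2.4242, so ΔQ = 0.6197; wedge = 37.8647 − 31.7293 = 6.1354.
DWL = ½ × 0.6197 × 6.1354 = $1.90 thousand.

$1.90 thousand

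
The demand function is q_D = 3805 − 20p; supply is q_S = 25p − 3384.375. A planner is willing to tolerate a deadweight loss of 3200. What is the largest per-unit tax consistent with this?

In inverse form: demand p = 190.25 − 0.05q, supply p = 135.375 + 0.04q.
Competitive equilibrium: 190.25 − 0.05q = 135.375 + 0.04q → q* = 609.7222, p* = 159.7639.
A tax t gives Δq = t/0.09 and wedge t, so DWL = t²/0.18.
t²/0.18 = 3200 → t² = 576 → t = 24.

24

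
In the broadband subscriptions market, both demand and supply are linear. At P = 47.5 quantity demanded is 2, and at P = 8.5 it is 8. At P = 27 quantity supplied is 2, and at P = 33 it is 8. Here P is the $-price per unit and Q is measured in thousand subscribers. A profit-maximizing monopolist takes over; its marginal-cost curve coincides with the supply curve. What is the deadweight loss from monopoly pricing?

$18.11 thousand

Demand slope = (8.5 − 47.5)/(8 − 2) = −6.5, so P = 60.5 − 6.5Q.
Supply slope = (33 − 27)/(8 − 2) = 1, so P = 25 + Q.
Competitive equilibrium: 60.5 − 6.5Q = 25 + Q → Q* = 4.7333, P* = 29.7333.
Marginal revenue: MR = 60.5 − 13Q. Set MR = MC: 60.5 − 13Q = 25 + Q → Q_m = 2.5357.
Price P_m = 60.5 − 6.5·2.5357 = 44.018; MC(Q_m) = 25 + 1·2.5357 = 27.5357.
Competitive Q* = 4.7333, so ΔQ = 2.1976; wedge = 44.018 − 27.5357 = 16.4823.
Welfare loss = ½ × 2.1976 × 16.4823 = $18.11 thousand.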